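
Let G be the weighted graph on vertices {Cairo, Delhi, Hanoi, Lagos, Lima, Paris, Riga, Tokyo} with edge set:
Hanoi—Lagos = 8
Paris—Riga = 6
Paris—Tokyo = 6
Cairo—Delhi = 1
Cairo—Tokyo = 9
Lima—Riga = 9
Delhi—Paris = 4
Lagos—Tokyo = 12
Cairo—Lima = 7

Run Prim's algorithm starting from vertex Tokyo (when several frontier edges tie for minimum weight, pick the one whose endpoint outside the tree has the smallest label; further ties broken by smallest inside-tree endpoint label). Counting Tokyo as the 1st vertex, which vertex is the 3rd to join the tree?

Delhi

Prim's algorithm from Tokyo:
Step 1: frontier [Paris—Tokyo 6, Cairo—Tokyo 9, Lagos—Tokyo 12] → take Paris—Tokyo (6); add Paris.
Step 2: frontier [Delhi—Paris 4, Paris—Riga 6, Cairo—Tokyo 9, Lagos—Tokyo 12] → take Delhi—Paris (4); add Delhi.
Step 3: frontier [Cairo—Delhi 1, Paris—Riga 6, Cairo—Tokyo 9, Lagos—Tokyo 12] → take Cairo—Delhi (1); add Cairo.
Step 4: frontier [Cairo—Lima 7, Paris—Riga 6, Lagos—Tokyo 12] → take Paris—Riga (6); add Riga.
Step 5: frontier [Cairo—Lima 7, Lima—Riga 9, Lagos—Tokyo 12] → take Cairo—Lima (7); add Lima.
Step 6: frontier [Lagos—Tokyo 12] → take Lagos—Tokyo (12); add Lagos.
Step 7: frontier [Hanoi—Lagos 8] → take Hanoi—Lagos (8); add Hanoi.
Vertex order: Tokyo, Paris, Delhi, Cairo, Riga, Lima, Lagos, Hanoi. The 3rd vertex is Delhi.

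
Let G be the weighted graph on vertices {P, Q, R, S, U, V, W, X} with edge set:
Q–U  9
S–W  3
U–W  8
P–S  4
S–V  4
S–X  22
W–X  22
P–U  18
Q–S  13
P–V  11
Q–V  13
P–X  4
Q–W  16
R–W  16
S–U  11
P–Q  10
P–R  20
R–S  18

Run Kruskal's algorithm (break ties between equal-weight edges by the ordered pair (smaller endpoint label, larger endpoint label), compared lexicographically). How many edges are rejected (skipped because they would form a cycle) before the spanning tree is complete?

Sort edges by weight, then run Kruskal:
S–W (3): add — endpoints in different components.
P–S (4): add — endpoints in different components.
P–X (4): add — endpoints in different components.
S–V (4): add — endpoints in different components.
U–W (8): add — endpoints in different components.
Q–U (9): add — endpoints in different components.
P–Q (10): skip — P and Q already connected.
P–V (11): skip — V and P already connected.
S–U (11): skip — S and U already connected.
Q–S (13): skip — S and Q already connected.
Q–V (13): skip — V and Q already connected.
Q–W (16): skip — W and Q already connected.
R–W (16): add — endpoints in different components.
Edges rejected before the tree was complete: 6.

6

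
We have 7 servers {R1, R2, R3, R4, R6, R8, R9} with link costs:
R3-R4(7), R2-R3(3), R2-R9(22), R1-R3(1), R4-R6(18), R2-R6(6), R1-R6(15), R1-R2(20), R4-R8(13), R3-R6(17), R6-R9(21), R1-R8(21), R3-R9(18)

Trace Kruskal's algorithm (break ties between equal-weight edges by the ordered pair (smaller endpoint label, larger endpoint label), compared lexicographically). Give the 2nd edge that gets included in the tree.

Kruskal: consider edges lightest-first.
R1-R3 (1): add — endpoints in different components.
R2-R3 (3): add — endpoints in different components.
R2-R6 (6): add — endpoints in different components.
R3-R4 (7): add — endpoints in different components.
R4-R8 (13): add — endpoints in different components.
R1-R6 (15): skip — R1 and R6 already connected.
R3-R6 (17): skip — R6 and R3 already connected.
R3-R9 (18): add — endpoints in different components.
The 2nd edge added is R2-R3.

R2-R3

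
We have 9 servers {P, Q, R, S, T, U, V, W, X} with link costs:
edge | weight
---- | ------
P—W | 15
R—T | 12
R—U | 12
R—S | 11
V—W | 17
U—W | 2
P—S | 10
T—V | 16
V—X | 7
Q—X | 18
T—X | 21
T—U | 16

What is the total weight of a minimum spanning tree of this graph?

88

Grow the tree from W using Prim:
Step 1: frontier [U—W 2, P—W 15, V—W 17] → take U—W (2); add U.
Step 2: frontier [R—U 12, T—U 16, P—W 15, V—W 17] → take R—U (12); add R.
Step 3: frontier [R—S 11, R—T 12, T—U 16, P—W 15, V—W 17] → take R—S (11); add S.
Step 4: frontier [R—T 12, P—S 10, T—U 16, P—W 15, V—W 17] → take P—S (10); add P.
Step 5: frontier [R—T 12, T—U 16, V—W 17] → take R—T (12); add T.
Step 6: frontier [T—V 16, T—X 21, V—W 17] → take T—V (16); add V.
Step 7: frontier [T—X 21, V—X 7] → take V—X (7); add X.
Step 8: frontier [Q—X 18] → take Q—X (18); add Q.
MST edges: U—W, R—U, R—S, P—S, R—T, T—V, V—X, Q—X; total weight 2+12+11+10+12+16+7+18 = 88.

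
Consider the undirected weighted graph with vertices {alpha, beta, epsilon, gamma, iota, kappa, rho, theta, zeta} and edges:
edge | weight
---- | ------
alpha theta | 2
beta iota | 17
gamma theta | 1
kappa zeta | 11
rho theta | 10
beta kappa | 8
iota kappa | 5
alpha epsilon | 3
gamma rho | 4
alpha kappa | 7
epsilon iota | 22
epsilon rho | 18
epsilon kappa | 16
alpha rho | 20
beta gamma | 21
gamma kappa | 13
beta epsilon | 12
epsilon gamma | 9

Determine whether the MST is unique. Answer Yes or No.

Kruskal: consider edges lightest-first.
gamma theta (1): add — endpoints in different components.
alpha theta (2): add — endpoints in different components.
alpha epsilon (3): add — endpoints in different components.
gamma rho (4): add — endpoints in different components.
iota kappa (5): add — endpoints in different components.
alpha kappa (7): add — endpoints in different components.
beta kappa (8): add — endpoints in different components.
epsilon gamma (9): skip — epsilon and gamma already connected.
rho theta (10): skip — rho and theta already connected.
kappa zeta (11): add — endpoints in different components.
Every non-tree edge has weight strictly greater than the heaviest edge on the tree path between its endpoints, so the MST is unique.

Yes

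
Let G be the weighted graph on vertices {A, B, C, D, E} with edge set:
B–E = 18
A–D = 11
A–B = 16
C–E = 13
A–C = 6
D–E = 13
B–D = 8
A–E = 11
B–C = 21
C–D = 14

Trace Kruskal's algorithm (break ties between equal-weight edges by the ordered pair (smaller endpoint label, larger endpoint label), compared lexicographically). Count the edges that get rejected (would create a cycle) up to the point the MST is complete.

Kruskal: consider edges lightest-first.
A–C (6): add — endpoints in different components.
B–D (8): add — endpoints in different components.
A–D (11): add — endpoints in different components.
A–E (11): add — endpoints in different components.
Edges rejected before the tree was complete: 0.

0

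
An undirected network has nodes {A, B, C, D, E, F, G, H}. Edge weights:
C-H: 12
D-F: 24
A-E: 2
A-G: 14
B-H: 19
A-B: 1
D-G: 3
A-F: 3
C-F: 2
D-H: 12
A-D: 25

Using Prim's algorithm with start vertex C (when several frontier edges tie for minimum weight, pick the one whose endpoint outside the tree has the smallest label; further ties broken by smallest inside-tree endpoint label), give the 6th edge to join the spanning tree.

D-H

Prim, starting at C.
Step 1: cheapest edge leaving the tree is C-F (2); add F.
Step 2: cheapest edge leaving the tree is A-F (3); add A.
Step 3: cheapest edge leaving the tree is A-B (1); add B.
Step 4: cheapest edge leaving the tree is A-E (2); add E.
Step 5: cheapest edge leaving the tree is C-H (12); add H.
Step 6: cheapest edge leaving the tree is D-H (12); add D.
Step 7: cheapest edge leaving the tree is D-G (3); add G.
The 6th edge added is D-H.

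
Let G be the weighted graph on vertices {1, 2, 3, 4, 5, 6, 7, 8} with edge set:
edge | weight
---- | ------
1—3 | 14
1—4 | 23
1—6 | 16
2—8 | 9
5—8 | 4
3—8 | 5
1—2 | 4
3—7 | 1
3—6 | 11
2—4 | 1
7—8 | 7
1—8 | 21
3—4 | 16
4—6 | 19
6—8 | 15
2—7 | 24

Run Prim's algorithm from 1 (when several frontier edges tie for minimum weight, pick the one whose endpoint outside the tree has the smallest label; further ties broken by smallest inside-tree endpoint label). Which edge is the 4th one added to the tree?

5-8

Prim's algorithm from 1:
Step 1: cheapest edge leaving the tree is 1—2 (4); add 2.
Step 2: cheapest edge leaving the tree is 2—4 (1); add 4.
Step 3: cheapest edge leaving the tree is 2—8 (9); add 8.
Step 4: cheapest edge leaving the tree is 5—8 (4); add 5.
Step 5: cheapest edge leaving the tree is 3—8 (5); add 3.
Step 6: cheapest edge leaving the tree is 3—7 (1); add 7.
Step 7: cheapest edge leaving the tree is 3—6 (11); add 6.
The 4th edge added is 5—8.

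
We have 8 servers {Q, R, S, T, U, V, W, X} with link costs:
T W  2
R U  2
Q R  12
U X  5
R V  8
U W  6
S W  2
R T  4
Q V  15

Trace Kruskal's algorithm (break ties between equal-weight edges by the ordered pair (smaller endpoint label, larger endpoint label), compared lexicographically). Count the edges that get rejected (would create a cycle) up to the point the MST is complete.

1

Sort edges by weight, then run Kruskal:
R U (2): add — endpoints in different components.
S W (2): add — endpoints in different components.
T W (2): add — endpoints in different components.
R T (4): add — endpoints in different components.
U X (5): add — endpoints in different components.
U W (6): skip — U and W already connected.
R V (8): add — endpoints in different components.
Q R (12): add — endpoints in different components.
Edges rejected before the tree was complete: 1.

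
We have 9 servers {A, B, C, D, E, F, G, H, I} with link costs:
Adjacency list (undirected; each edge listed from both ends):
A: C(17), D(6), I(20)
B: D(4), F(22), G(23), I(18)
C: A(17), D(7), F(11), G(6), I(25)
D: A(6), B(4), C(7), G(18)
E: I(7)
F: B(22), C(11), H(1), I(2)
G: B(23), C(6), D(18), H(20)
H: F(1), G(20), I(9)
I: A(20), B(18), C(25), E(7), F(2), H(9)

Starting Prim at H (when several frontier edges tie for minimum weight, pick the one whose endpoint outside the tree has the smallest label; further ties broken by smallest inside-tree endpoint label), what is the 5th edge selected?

C-G

Prim, starting at H.
Step 1: cheapest edge leaving the tree is F H (1); add F.
Step 2: cheapest edge leaving the tree is F I (2); add I.
Step 3: cheapest edge leaving the tree is E I (7); add E.
Step 4: cheapest edge leaving the tree is C F (11); add C.
Step 5: cheapest edge leaving the tree is C G (6); add G.
Step 6: cheapest edge leaving the tree is C D (7); add D.
Step 7: cheapest edge leaving the tree is B D (4); add B.
Step 8: cheapest edge leaving the tree is A D (6); add A.
The 5th edge added is C G.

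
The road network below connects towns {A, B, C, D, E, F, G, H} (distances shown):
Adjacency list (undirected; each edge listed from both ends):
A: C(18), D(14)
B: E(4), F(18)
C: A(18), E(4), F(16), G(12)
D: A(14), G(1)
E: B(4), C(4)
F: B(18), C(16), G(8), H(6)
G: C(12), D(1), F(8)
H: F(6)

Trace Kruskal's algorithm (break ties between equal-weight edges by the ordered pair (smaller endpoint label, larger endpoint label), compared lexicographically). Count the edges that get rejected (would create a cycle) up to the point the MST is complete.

0

Kruskal: consider edges lightest-first.
D—G (1): add — endpoints in different components.
B—E (4): add — endpoints in different components.
C—E (4): add — endpoints in different components.
F—H (6): add — endpoints in different components.
F—G (8): add — endpoints in different components.
C—G (12): add — endpoints in different components.
A—D (14): add — endpoints in different components.
Edges rejected before the tree was complete: 0.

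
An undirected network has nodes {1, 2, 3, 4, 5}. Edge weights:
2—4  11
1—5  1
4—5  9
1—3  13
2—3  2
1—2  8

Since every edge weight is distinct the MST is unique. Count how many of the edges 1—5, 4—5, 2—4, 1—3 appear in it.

2

Sort edges by weight, then run Kruskal:
1—5 (1): add. Components now {1,5} {2} {3} {4}
2—3 (2): add. Components now {1,5} {2,3} {4}
1—2 (8): add. Components now {1,2,3,5} {4}
4—5 (9): add. Components now {1,2,3,4,5}
MST edge set: {1—5, 2—3, 1—2, 4—5}.
Of the listed edges, {1—5, 4—5} are in the MST → 2.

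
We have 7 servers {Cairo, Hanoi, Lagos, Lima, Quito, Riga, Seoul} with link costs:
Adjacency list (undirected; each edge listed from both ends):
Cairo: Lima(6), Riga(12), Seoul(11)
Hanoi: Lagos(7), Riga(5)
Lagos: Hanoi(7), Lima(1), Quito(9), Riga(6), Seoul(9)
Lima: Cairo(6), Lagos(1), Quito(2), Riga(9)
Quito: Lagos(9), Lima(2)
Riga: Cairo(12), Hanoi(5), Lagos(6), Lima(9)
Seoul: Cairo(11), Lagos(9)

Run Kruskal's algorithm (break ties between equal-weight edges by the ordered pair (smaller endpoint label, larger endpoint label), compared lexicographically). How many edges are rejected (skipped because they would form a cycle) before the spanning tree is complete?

Sort edges by weight, then run Kruskal:
Lagos—Lima (1): add. Components now {Seoul} {Riga} {Lagos,Lima} {Hanoi} {Quito} {Cairo}
Lima—Quito (2): add. Components now {Seoul} {Riga} {Lagos,Lima,Quito} {Hanoi} {Cairo}
Hanoi—Riga (5): add. Components now {Seoul} {Hanoi,Riga} {Lagos,Lima,Quito} {Cairo}
Cairo—Lima (6): add. Components now {Seoul} {Hanoi,Riga} {Cairo,Lagos,Lima,Quito}
Lagos—Riga (6): add. Components now {Seoul} {Cairo,Hanoi,Lagos,Lima,Quito,Riga}
Hanoi—Lagos (7): skip — Lagos and Hanoi already connected.
Lagos—Quito (9): skip — Lagos and Quito already connected.
Lagos—Seoul (9): add. Components now {Cairo,Hanoi,Lagos,Lima,Quito,Riga,Seoul}
Edges rejected before the tree was complete: 2.

2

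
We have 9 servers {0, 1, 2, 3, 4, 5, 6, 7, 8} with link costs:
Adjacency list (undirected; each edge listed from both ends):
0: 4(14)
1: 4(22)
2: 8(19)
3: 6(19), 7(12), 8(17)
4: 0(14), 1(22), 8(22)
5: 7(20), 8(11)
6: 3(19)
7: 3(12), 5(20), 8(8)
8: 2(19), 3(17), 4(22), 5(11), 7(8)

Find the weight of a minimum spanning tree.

127

Prim's algorithm from 1:
Step 1: frontier [1-4 22] → take 1-4 (22); add 4.
Step 2: frontier [0-4 14, 4-8 22] → take 0-4 (14); add 0.
Step 3: frontier [4-8 22] → take 4-8 (22); add 8.
Step 4: frontier [7-8 8, 5-8 11, 3-8 17, 2-8 19] → take 7-8 (8); add 7.
Step 5: frontier [3-7 12, 5-7 20, 5-8 11, 3-8 17, 2-8 19] → take 5-8 (11); add 5.
Step 6: frontier [3-7 12, 3-8 17, 2-8 19] → take 3-7 (12); add 3.
Step 7: frontier [3-6 19, 2-8 19] → take 2-8 (19); add 2.
Step 8: frontier [3-6 19] → take 3-6 (19); add 6.
MST edges: 1-4, 0-4, 4-8, 7-8, 5-8, 3-7, 2-8, 3-6; total weight 22+14+22+8+11+12+19+19 = 127.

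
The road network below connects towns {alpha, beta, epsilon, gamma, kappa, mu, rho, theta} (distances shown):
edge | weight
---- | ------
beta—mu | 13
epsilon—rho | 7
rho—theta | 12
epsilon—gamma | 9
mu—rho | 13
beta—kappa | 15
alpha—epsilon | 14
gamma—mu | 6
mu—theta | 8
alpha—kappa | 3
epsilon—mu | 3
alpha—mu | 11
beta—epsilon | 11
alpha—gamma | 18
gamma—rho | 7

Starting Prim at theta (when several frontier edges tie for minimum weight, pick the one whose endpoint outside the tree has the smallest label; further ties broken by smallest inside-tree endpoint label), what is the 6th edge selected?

alpha-kappa

Prim's algorithm from theta:
Step 1: cheapest edge leaving the tree is mu—theta (8); add mu.
Step 2: cheapest edge leaving the tree is epsilon—mu (3); add epsilon.
Step 3: cheapest edge leaving the tree is gamma—mu (6); add gamma.
Step 4: cheapest edge leaving the tree is epsilon—rho (7); add rho.
Step 5: cheapest edge leaving the tree is alpha—mu (11); add alpha.
Step 6: cheapest edge leaving the tree is alpha—kappa (3); add kappa.
Step 7: cheapest edge leaving the tree is beta—epsilon (11); add beta.
The 6th edge added is alpha—kappa.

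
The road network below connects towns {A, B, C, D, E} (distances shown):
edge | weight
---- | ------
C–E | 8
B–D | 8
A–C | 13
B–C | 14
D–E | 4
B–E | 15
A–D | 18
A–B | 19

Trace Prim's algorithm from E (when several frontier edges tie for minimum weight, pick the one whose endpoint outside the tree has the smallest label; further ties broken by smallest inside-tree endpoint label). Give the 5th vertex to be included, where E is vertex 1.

Prim's algorithm from E:
Step 1: cheapest edge leaving the tree is D–E (4); add D.
Step 2: cheapest edge leaving the tree is B–D (8); add B.
Step 3: cheapest edge leaving the tree is C–E (8); add C.
Step 4: cheapest edge leaving the tree is A–C (13); add A.
Vertex order: E, D, B, C, A. The 5th vertex is A.

A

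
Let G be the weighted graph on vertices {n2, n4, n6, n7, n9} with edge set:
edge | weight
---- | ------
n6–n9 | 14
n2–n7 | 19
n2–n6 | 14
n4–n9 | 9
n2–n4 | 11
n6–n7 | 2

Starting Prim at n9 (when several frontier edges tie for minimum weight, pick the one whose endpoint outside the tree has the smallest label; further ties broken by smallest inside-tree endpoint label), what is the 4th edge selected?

Prim, starting at n9.
Step 1: cheapest edge leaving the tree is n4–n9 (9); add n4.
Step 2: cheapest edge leaving the tree is n2–n4 (11); add n2.
Step 3: cheapest edge leaving the tree is n2–n6 (14); add n6.
Step 4: cheapest edge leaving the tree is n6–n7 (2); add n7.
The 4th edge added is n6–n7.

n6-n7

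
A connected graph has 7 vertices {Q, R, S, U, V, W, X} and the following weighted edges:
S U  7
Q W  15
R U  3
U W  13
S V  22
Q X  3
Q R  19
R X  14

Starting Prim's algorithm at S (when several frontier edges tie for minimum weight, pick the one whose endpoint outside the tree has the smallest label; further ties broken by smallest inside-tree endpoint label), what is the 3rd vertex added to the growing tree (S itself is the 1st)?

R

Grow the tree from S using Prim:
Step 1: frontier [S U 7, S V 22] → take S U (7); add U.
Step 2: frontier [S V 22, R U 3, U W 13] → take R U (3); add R.
Step 3: frontier [R X 14, Q R 19, S V 22, U W 13] → take U W (13); add W.
Step 4: frontier [R X 14, Q R 19, S V 22, Q W 15] → take R X (14); add X.
Step 5: frontier [Q R 19, S V 22, Q W 15, Q X 3] → take Q X (3); add Q.
Step 6: frontier [S V 22] → take S V (22); add V.
Vertex order: S, U, R, W, X, Q, V. The 3rd vertex is R.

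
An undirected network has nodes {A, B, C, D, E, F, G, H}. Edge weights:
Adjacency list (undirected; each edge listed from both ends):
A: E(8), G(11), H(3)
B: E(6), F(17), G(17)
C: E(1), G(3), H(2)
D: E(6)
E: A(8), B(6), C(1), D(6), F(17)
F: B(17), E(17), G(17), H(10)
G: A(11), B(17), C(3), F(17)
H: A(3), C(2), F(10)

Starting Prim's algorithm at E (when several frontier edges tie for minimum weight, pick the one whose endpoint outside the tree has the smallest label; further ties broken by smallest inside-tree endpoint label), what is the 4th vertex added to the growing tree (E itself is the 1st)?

Grow the tree from E using Prim:
Step 1: cheapest edge leaving the tree is C–E (1); add C.
Step 2: cheapest edge leaving the tree is C–H (2); add H.
Step 3: cheapest edge leaving the tree is A–H (3); add A.
Step 4: cheapest edge leaving the tree is C–G (3); add G.
Step 5: cheapest edge leaving the tree is B–E (6); add B.
Step 6: cheapest edge leaving the tree is D–E (6); add D.
Step 7: cheapest edge leaving the tree is F–H (10); add F.
Vertex order: E, C, H, A, G, B, D, F. The 4th vertex is A.

A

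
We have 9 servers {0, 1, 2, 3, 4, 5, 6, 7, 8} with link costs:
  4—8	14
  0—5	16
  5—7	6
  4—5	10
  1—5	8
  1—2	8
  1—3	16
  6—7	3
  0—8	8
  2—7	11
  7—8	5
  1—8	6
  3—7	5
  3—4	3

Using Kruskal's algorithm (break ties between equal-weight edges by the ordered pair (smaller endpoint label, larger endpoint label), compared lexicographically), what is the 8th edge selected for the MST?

1-2

Kruskal's algorithm — process edges by increasing weight (ties by edge label):
3—4 (3): add — endpoints in different components.
6—7 (3): add — endpoints in different components.
3—7 (5): add — endpoints in different components.
7—8 (5): add — endpoints in different components.
1—8 (6): add — endpoints in different components.
5—7 (6): add — endpoints in different components.
0—8 (8): add — endpoints in different components.
1—2 (8): add — endpoints in different components.
The 8th edge added is 1—2.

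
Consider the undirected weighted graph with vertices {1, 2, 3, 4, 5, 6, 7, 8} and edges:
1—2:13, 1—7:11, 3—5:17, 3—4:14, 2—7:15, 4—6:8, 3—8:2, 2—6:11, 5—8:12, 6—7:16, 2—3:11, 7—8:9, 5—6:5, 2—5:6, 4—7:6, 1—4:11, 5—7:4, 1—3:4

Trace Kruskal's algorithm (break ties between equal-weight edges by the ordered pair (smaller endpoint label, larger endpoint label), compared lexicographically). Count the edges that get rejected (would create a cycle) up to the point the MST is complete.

1

Sort edges by weight, then run Kruskal:
3—8 (2): add — endpoints in different components.
1—3 (4): add — endpoints in different components.
5—7 (4): add — endpoints in different components.
5—6 (5): add — endpoints in different components.
2—5 (6): add — endpoints in different components.
4—7 (6): add — endpoints in different components.
4—6 (8): skip — 4 and 6 already connected.
7—8 (9): add — endpoints in different components.
Edges rejected before the tree was complete: 1.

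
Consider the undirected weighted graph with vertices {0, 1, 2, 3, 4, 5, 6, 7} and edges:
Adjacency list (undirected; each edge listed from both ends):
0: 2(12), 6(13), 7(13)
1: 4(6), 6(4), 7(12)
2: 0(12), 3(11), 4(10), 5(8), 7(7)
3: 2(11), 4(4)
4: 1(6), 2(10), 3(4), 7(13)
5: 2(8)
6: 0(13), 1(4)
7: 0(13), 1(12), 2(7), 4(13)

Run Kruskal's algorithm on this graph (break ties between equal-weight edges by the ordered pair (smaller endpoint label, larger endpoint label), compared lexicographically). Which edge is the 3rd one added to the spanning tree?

Kruskal: consider edges lightest-first.
1 6 (4): add — endpoints in different components.
3 4 (4): add — endpoints in different components.
1 4 (6): add — endpoints in different components.
2 7 (7): add — endpoints in different components.
2 5 (8): add — endpoints in different components.
2 4 (10): add — endpoints in different components.
2 3 (11): skip — 2 and 3 already connected.
0 2 (12): add — endpoints in different components.
The 3rd edge added is 1 4.

1-4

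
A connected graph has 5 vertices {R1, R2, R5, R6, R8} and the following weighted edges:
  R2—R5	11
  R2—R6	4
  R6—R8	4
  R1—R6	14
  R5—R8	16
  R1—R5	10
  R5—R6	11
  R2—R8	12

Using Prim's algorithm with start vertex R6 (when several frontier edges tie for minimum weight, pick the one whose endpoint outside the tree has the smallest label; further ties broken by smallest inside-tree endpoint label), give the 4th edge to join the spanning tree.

Grow the tree from R6 using Prim:
Step 1: cheapest edge leaving the tree is R2—R6 (4); add R2.
Step 2: cheapest edge leaving the tree is R6—R8 (4); add R8.
Step 3: cheapest edge leaving the tree is R2—R5 (11); add R5.
Step 4: cheapest edge leaving the tree is R1—R5 (10); add R1.
The 4th edge added is R1—R5.

R1-R5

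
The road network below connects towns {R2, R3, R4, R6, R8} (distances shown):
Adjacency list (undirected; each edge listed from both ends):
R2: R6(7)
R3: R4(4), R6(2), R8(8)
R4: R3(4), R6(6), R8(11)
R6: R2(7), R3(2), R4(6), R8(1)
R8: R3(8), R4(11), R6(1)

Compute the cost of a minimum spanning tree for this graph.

Prim's algorithm from R4:
Step 1: cheapest edge leaving the tree is R3 R4 (4); add R3.
Step 2: cheapest edge leaving the tree is R3 R6 (2); add R6.
Step 3: cheapest edge leaving the tree is R6 R8 (1); add R8.
Step 4: cheapest edge leaving the tree is R2 R6 (7); add R2.
MST edges: R3 R4, R3 R6, R6 R8, R2 R6; total weight 4+2+1+7 = 14.

14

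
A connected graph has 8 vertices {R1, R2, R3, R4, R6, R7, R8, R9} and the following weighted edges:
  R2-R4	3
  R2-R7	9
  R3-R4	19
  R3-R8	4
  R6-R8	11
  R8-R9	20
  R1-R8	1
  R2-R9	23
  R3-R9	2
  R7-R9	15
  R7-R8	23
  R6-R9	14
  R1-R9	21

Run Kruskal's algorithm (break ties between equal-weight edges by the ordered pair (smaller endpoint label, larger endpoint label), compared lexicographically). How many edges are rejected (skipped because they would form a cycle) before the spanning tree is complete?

Sort edges by weight, then run Kruskal:
R1-R8 (1): add — endpoints in different components.
R3-R9 (2): add — endpoints in different components.
R2-R4 (3): add — endpoints in different components.
R3-R8 (4): add — endpoints in different components.
R2-R7 (9): add — endpoints in different components.
R6-R8 (11): add — endpoints in different components.
R6-R9 (14): skip — R9 and R6 already connected.
R7-R9 (15): add — endpoints in different components.
Edges rejected before the tree was complete: 1.

1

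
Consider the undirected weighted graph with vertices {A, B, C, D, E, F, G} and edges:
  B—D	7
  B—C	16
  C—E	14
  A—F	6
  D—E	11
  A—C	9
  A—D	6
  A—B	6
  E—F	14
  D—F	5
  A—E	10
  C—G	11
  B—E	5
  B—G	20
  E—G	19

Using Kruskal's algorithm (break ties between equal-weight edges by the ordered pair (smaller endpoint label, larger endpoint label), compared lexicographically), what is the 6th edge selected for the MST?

C-G

Kruskal's algorithm — process edges by increasing weight (ties by edge label):
B—E (5): add — endpoints in different components.
D—F (5): add — endpoints in different components.
A—B (6): add — endpoints in different components.
A—D (6): add — endpoints in different components.
A—F (6): skip — A and F already connected.
B—D (7): skip — B and D already connected.
A—C (9): add — endpoints in different components.
A—E (10): skip — A and E already connected.
C—G (11): add — endpoints in different components.
The 6th edge added is C—G.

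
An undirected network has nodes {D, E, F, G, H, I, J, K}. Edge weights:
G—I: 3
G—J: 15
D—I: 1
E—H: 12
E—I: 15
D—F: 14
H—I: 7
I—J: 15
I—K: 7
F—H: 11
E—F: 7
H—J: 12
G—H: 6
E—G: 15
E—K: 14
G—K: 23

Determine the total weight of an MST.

Grow the tree from D using Prim:
Step 1: cheapest edge leaving the tree is D—I (1); add I.
Step 2: cheapest edge leaving the tree is G—I (3); add G.
Step 3: cheapest edge leaving the tree is G—H (6); add H.
Step 4: cheapest edge leaving the tree is I—K (7); add K.
Step 5: cheapest edge leaving the tree is F—H (11); add F.
Step 6: cheapest edge leaving the tree is E—F (7); add E.
Step 7: cheapest edge leaving the tree is H—J (12); add J.
MST edges: D—I, G—I, G—H, I—K, F—H, E—F, H—J; total weight 1+3+6+7+11+7+12 = 47.

47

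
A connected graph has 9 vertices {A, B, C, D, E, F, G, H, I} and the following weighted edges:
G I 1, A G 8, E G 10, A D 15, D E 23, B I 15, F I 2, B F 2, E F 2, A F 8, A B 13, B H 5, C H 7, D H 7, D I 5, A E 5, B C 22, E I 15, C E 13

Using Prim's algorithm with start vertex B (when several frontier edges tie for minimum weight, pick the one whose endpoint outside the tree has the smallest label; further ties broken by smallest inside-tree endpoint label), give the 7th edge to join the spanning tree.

Grow the tree from B using Prim:
Step 1: cheapest edge leaving the tree is B F (2); add F.
Step 2: cheapest edge leaving the tree is E F (2); add E.
Step 3: cheapest edge leaving the tree is F I (2); add I.
Step 4: cheapest edge leaving the tree is G I (1); add G.
Step 5: cheapest edge leaving the tree is A E (5); add A.
Step 6: cheapest edge leaving the tree is D I (5); add D.
Step 7: cheapest edge leaving the tree is B H (5); add H.
Step 8: cheapest edge leaving the tree is C H (7); add C.
The 7th edge added is B H.

B-H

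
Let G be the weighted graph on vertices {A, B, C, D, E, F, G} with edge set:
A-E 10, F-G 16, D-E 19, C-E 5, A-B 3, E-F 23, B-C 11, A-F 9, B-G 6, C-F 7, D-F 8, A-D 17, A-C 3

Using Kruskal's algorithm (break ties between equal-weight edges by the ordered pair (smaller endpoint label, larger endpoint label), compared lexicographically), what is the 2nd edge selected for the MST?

Kruskal: consider edges lightest-first.
A-B (3): add — endpoints in different components.
A-C (3): add — endpoints in different components.
C-E (5): add — endpoints in different components.
B-G (6): add — endpoints in different components.
C-F (7): add — endpoints in different components.
D-F (8): add — endpoints in different components.
The 2nd edge added is A-C.

A-C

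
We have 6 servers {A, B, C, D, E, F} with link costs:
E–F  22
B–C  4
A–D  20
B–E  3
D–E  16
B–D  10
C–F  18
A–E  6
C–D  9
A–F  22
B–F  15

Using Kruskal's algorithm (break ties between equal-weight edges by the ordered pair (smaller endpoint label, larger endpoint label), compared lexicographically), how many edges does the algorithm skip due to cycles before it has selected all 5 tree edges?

Kruskal's algorithm — process edges by increasing weight (ties by edge label):
B–E (3): add. Components now {A} {B,E} {C} {D} {F}
B–C (4): add. Components now {A} {B,C,E} {D} {F}
A–E (6): add. Components now {A,B,C,E} {D} {F}
C–D (9): add. Components now {A,B,C,D,E} {F}
B–D (10): skip — B and D already connected.
B–F (15): add. Components now {A,B,C,D,E,F}
Edges rejected before the tree was complete: 1.

1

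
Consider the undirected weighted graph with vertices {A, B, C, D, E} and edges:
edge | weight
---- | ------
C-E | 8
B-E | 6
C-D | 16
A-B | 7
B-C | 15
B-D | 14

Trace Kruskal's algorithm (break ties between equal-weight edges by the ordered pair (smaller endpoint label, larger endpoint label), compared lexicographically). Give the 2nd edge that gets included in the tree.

A-B

Kruskal: consider edges lightest-first.
B-E (6): add. Components now {A} {B,E} {C} {D}
A-B (7): add. Components now {A,B,E} {C} {D}
C-E (8): add. Components now {A,B,C,E} {D}
B-D (14): add. Components now {A,B,C,D,E}
The 2nd edge added is A-B.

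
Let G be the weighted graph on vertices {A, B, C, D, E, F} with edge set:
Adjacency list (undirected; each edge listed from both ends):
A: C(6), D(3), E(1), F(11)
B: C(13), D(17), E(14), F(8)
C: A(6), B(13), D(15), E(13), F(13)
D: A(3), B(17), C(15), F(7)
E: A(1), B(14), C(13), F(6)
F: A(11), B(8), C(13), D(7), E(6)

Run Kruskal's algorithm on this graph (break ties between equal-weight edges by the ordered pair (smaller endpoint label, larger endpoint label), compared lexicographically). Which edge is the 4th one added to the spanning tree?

Kruskal's algorithm — process edges by increasing weight (ties by edge label):
A E (1): add — endpoints in different components.
A D (3): add — endpoints in different components.
A C (6): add — endpoints in different components.
E F (6): add — endpoints in different components.
D F (7): skip — D and F already connected.
B F (8): add — endpoints in different components.
The 4th edge added is E F.

E-F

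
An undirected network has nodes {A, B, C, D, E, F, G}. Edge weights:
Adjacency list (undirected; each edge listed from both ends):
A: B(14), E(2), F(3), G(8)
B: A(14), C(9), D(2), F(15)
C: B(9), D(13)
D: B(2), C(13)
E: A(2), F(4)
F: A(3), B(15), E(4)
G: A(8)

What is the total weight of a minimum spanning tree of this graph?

Sort edges by weight, then run Kruskal:
A-E (2): add — endpoints in different components.
B-D (2): add — endpoints in different components.
A-F (3): add — endpoints in different components.
E-F (4): skip — E and F already connected.
A-G (8): add — endpoints in different components.
B-C (9): add — endpoints in different components.
C-D (13): skip — C and D already connected.
A-B (14): add — endpoints in different components.
MST edges: A-E, B-D, A-F, A-G, B-C, A-B; total weight 2+2+3+8+9+14 = 38.

38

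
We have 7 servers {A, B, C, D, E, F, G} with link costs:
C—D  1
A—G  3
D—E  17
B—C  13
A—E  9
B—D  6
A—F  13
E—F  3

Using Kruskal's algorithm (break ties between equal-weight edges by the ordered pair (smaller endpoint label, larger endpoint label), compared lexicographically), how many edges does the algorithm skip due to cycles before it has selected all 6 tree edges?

2

Kruskal: consider edges lightest-first.
C—D (1): add — endpoints in different components.
A—G (3): add — endpoints in different components.
E—F (3): add — endpoints in different components.
B—D (6): add — endpoints in different components.
A—E (9): add — endpoints in different components.
A—F (13): skip — A and F already connected.
B—C (13): skip — B and C already connected.
D—E (17): add — endpoints in different components.
Edges rejected before the tree was complete: 2.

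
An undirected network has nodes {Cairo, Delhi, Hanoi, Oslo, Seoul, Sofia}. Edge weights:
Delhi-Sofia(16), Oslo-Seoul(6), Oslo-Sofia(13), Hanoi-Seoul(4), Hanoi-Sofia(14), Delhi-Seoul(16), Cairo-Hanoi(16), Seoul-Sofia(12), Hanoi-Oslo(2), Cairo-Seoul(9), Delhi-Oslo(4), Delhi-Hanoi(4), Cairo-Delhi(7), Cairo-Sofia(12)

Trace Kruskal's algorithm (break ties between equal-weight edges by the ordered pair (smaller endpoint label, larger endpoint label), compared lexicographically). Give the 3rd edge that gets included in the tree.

Hanoi-Seoul

Kruskal's algorithm — process edges by increasing weight (ties by edge label):
Hanoi-Oslo (2): add — endpoints in different components.
Delhi-Hanoi (4): add — endpoints in different components.
Delhi-Oslo (4): skip — Delhi and Oslo already connected.
Hanoi-Seoul (4): add — endpoints in different components.
Oslo-Seoul (6): skip — Oslo and Seoul already connected.
Cairo-Delhi (7): add — endpoints in different components.
Cairo-Seoul (9): skip — Cairo and Seoul already connected.
Cairo-Sofia (12): add — endpoints in different components.
The 3rd edge added is Hanoi-Seoul.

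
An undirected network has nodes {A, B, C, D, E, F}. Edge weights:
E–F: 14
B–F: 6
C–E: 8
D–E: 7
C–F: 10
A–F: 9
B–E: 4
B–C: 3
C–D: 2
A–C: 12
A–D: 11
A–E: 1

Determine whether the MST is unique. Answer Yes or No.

Yes

Kruskal's algorithm — process edges by increasing weight (ties by edge label):
A–E (1): add. Components now {A,E} {B} {C} {D} {F}
C–D (2): add. Components now {A,E} {B} {C,D} {F}
B–C (3): add. Components now {A,E} {B,C,D} {F}
B–E (4): add. Components now {A,B,C,D,E} {F}
B–F (6): add. Components now {A,B,C,D,E,F}
Every non-tree edge has weight strictly greater than the heaviest edge on the tree path between its endpoints, so the MST is unique.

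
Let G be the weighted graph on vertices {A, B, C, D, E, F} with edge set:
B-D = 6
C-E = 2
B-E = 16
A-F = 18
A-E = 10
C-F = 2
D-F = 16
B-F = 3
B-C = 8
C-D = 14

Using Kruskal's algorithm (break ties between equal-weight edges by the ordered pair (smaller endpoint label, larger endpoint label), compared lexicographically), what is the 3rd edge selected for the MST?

Kruskal's algorithm — process edges by increasing weight (ties by edge label):
C-E (2): add. Components now {A} {B} {C,E} {D} {F}
C-F (2): add. Components now {A} {B} {C,E,F} {D}
B-F (3): add. Components now {A} {B,C,E,F} {D}
B-D (6): add. Components now {A} {B,C,D,E,F}
B-C (8): skip — B and C already connected.
A-E (10): add. Components now {A,B,C,D,E,F}
The 3rd edge added is B-F.

B-F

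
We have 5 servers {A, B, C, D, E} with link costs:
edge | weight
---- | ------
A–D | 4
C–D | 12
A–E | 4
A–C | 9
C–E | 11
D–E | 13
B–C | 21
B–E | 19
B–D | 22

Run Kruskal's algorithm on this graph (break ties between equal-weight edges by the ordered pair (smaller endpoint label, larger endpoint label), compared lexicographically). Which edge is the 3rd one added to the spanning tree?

Kruskal: consider edges lightest-first.
A–D (4): add — endpoints in different components.
A–E (4): add — endpoints in different components.
A–C (9): add — endpoints in different components.
C–E (11): skip — C and E already connected.
C–D (12): skip — C and D already connected.
D–E (13): skip — D and E already connected.
B–E (19): add — endpoints in different components.
The 3rd edge added is A–C.

A-C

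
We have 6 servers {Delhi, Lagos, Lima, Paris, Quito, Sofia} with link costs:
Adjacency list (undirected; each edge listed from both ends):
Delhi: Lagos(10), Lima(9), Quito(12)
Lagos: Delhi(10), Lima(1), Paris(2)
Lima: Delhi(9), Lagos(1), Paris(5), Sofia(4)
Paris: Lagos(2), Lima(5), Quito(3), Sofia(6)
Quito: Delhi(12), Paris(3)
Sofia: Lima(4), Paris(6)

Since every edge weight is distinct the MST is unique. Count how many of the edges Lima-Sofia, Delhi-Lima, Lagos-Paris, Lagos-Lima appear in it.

Kruskal's algorithm — process edges by increasing weight (ties by edge label):
Lagos-Lima (1): add. Components now {Quito} {Lagos,Lima} {Paris} {Delhi} {Sofia}
Lagos-Paris (2): add. Components now {Quito} {Lagos,Lima,Paris} {Delhi} {Sofia}
Paris-Quito (3): add. Components now {Lagos,Lima,Paris,Quito} {Delhi} {Sofia}
Lima-Sofia (4): add. Components now {Lagos,Lima,Paris,Quito,Sofia} {Delhi}
Lima-Paris (5): skip — Lima and Paris already connected.
Paris-Sofia (6): skip — Paris and Sofia already connected.
Delhi-Lima (9): add. Components now {Delhi,Lagos,Lima,Paris,Quito,Sofia}
MST edge set: {Lagos-Lima, Lagos-Paris, Paris-Quito, Lima-Sofia, Delhi-Lima}.
Of the listed edges, {Lima-Sofia, Delhi-Lima, Lagos-Paris, Lagos-Lima} are in the MST → 4.

4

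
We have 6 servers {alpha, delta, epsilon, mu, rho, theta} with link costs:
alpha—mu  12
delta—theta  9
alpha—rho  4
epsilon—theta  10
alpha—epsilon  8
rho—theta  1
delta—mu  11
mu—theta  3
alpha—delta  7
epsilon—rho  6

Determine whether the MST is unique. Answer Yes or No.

Yes

Kruskal's algorithm — process edges by increasing weight (ties by edge label):
rho—theta (1): add — endpoints in different components.
mu—theta (3): add — endpoints in different components.
alpha—rho (4): add — endpoints in different components.
epsilon—rho (6): add — endpoints in different components.
alpha—delta (7): add — endpoints in different components.
Every non-tree edge has weight strictly greater than the heaviest edge on the tree path between its endpoints, so the MST is unique.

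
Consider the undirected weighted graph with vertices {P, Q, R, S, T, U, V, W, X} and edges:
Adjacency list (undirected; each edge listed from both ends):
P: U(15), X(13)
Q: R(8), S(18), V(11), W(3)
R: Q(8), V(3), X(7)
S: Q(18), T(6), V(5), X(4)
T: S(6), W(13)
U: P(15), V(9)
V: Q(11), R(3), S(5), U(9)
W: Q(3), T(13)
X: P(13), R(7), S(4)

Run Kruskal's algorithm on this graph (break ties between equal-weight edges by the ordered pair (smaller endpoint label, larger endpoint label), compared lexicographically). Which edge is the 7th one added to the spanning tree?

Sort edges by weight, then run Kruskal:
Q W (3): add — endpoints in different components.
R V (3): add — endpoints in different components.
S X (4): add — endpoints in different components.
S V (5): add — endpoints in different components.
S T (6): add — endpoints in different components.
R X (7): skip — R and X already connected.
Q R (8): add — endpoints in different components.
U V (9): add — endpoints in different components.
Q V (11): skip — V and Q already connected.
P X (13): add — endpoints in different components.
The 7th edge added is U V.

U-V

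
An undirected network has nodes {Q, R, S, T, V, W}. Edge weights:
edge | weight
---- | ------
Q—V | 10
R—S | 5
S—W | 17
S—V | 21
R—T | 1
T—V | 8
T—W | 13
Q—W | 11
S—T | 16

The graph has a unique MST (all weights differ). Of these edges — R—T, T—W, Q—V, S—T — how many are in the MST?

Kruskal's algorithm — process edges by increasing weight (ties by edge label):
R—T (1): add. Components now {V} {Q} {R,T} {S} {W}
R—S (5): add. Components now {V} {Q} {R,S,T} {W}
T—V (8): add. Components now {R,S,T,V} {Q} {W}
Q—V (10): add. Components now {Q,R,S,T,V} {W}
Q—W (11): add. Components now {Q,R,S,T,V,W}
MST edge set: {R—T, R—S, T—V, Q—V, Q—W}.
Of the listed edges, {R—T, Q—V} are in the MST → 2.

2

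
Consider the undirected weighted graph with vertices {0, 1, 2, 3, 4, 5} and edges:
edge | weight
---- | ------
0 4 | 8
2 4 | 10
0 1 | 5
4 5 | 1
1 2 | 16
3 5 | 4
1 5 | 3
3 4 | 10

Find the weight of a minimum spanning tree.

23

Grow the tree from 5 using Prim:
Step 1: cheapest edge leaving the tree is 4 5 (1); add 4.
Step 2: cheapest edge leaving the tree is 1 5 (3); add 1.
Step 3: cheapest edge leaving the tree is 3 5 (4); add 3.
Step 4: cheapest edge leaving the tree is 0 1 (5); add 0.
Step 5: cheapest edge leaving the tree is 2 4 (10); add 2.
MST edges: 4 5, 1 5, 3 5, 0 1, 2 4; total weight 1+3+4+5+10 = 23.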